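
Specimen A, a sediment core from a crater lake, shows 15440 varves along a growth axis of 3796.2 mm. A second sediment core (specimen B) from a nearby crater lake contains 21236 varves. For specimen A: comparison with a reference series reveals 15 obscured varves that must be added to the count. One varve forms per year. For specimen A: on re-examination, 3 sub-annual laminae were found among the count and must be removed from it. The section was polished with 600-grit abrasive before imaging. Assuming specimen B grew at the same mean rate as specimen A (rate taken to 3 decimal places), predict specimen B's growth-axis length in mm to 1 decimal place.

Specimen A: true varve count = 15440 − 3 + 15 = 15452.
A: Mean rate = 3796.2 mm / 15452 years ≈ 0.246 mm/yr.
For B, 0.246 mm/year × 21236 years = 5224.1 mm.

5224.1 mm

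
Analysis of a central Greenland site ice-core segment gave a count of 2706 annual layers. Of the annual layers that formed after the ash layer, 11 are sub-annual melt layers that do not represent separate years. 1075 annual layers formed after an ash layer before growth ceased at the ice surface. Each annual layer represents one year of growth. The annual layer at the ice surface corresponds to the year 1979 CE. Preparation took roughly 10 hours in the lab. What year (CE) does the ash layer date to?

915 CE

There are 1075 annual layers younger than the ash layer.
1075 − 11 false = 1064 true annual layers after the ash layer.
Counting back 1064 years from 1979 CE places the ash layer in 1979 − 1064 = 915 CE.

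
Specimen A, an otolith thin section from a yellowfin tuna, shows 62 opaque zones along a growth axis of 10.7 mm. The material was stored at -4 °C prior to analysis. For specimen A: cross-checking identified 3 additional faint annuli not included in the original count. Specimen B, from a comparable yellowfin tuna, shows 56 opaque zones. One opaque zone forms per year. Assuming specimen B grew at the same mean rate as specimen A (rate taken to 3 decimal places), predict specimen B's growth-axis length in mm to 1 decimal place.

Specimen A: after corrections the count is 62 + 3 = 65 opaque zones.
A: Extension rate ≈ 10.7 / 65 = 0.165 mm/year.
Length of B = 0.165 × 56 = 9.2 mm.

9.2 mm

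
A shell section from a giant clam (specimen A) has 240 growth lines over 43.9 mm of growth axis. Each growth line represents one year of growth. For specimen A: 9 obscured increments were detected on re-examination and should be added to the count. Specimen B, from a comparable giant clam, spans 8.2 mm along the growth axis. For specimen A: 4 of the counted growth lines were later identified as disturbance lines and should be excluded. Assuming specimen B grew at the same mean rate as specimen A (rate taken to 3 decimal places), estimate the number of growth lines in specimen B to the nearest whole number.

Specimen A: after corrections the count is 240 − 4 + 9 = 245 growth lines.
A: 43.9 mm over 245 years gives 43.9 / 245 ≈ 0.179 mm/year.
For B, 8.2 / 0.179 = 45.81 years ≈ 46 growth lines.

46 growth lines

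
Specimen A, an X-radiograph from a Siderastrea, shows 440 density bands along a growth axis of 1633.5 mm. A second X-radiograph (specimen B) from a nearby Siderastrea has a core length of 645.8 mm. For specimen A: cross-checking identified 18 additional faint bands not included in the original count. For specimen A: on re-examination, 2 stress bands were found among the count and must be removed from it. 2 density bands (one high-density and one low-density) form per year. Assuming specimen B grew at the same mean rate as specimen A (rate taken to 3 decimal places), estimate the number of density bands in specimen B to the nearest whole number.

Specimen A: true density band count = 440 − 2 + 18 = 456.
Specimen A: with 2 density bands per year, 456 / 2 = 228 years.
A: 1633.5 mm over 228 years gives 1633.5 / 228 ≈ 7.164 mm/year.
B spans 645.8 / 7.164 = 90.15 years; at 2 density bands per year that is 90.15 × 2 ≈ 180 density bands.

180 density bands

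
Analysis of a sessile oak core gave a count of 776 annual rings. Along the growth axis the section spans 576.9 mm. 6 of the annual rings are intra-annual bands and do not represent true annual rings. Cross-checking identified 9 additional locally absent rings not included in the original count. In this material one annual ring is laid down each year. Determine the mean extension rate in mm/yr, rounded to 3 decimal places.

0.741 mm/yr

Correcting the raw count gives 776 − 6 + 9 = 779 true annual rings.
Extension rate ≈ 576.9 / 779 = 0.741 mm/yr.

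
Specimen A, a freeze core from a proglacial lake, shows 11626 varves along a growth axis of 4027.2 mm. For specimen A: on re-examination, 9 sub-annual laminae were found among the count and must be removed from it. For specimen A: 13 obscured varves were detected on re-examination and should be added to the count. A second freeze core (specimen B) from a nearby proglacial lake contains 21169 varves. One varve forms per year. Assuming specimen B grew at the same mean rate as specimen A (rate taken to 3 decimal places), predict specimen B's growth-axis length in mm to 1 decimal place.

Specimen A: after corrections the count is 11626 − 9 + 13 = 11630 varves.
A: 4027.2 mm over 11630 years gives 4027.2 / 11630 ≈ 0.346 mm/year.
Length of B = 0.346 × 21169 = 7324.5 mm.

7324.5 mm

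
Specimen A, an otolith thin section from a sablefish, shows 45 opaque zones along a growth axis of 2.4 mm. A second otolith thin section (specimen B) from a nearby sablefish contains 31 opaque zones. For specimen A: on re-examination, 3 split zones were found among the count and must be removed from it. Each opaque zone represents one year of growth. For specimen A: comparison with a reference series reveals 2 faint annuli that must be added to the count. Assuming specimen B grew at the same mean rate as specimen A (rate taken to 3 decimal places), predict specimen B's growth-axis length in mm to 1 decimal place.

Specimen A: after corrections the count is 45 − 3 + 2 = 44 opaque zones.
A: Extension rate ≈ 2.4 / 44 = 0.055 mm/year.
Length of B = 0.055 × 31 = 1.7 mm.

1.7 mm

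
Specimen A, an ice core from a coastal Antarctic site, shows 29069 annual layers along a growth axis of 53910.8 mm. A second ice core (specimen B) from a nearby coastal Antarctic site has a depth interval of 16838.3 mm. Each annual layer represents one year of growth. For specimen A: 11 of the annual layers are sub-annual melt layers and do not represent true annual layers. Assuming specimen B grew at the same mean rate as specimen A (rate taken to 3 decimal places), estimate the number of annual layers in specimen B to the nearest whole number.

9077 annual layers

Specimen A: true annual layer count = 29069 − 11 = 29058.
A: Extension rate ≈ 53910.8 / 29058 = 1.855 mm/yr.
Specimen B: 16838.3 mm / 1.855 mm per year = 9077.25 years ≈ 9077 annual layers.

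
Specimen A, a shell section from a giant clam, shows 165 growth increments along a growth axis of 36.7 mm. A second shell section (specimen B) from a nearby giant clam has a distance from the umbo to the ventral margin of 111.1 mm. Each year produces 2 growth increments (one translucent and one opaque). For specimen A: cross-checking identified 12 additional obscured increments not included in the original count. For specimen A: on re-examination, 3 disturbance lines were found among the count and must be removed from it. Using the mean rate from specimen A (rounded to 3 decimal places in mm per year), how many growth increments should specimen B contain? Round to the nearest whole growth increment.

527 growth increments

Specimen A: correcting the raw count gives 165 − 3 + 12 = 174 true growth increments.
Specimen A: 174 growth increments at 2 per year is 174 / 2 = 87 years.
A: Mean rate = 36.7 mm / 87 years ≈ 0.422 mm/year.
B spans 111.1 / 0.422 = 263.27 years; at 2 growth increments per year that is 263.27 × 2 ≈ 527 growth increments.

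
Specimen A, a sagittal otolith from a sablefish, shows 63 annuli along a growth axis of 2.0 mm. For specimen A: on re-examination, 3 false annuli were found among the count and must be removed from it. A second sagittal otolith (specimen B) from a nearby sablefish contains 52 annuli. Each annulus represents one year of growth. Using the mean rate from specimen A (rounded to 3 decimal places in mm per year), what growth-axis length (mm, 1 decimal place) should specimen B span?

1.7 mm

Specimen A: correcting the raw count gives 63 − 3 = 60 true annuli.
A: Extension rate ≈ 2.0 / 60 = 0.033 mm/yr.
For B, 0.033 mm/year × 52 years = 1.7 mm.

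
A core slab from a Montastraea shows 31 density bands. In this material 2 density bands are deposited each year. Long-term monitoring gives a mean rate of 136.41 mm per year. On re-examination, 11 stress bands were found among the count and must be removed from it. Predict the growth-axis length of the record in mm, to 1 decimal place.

After corrections the count is 31 − 11 = 20 density bands.
With 2 density bands per year, 20 / 2 = 10 years.
10 years at 136.41 mm/year gives 136.41 × 10 = 1364.1 mm.

1364.1 mm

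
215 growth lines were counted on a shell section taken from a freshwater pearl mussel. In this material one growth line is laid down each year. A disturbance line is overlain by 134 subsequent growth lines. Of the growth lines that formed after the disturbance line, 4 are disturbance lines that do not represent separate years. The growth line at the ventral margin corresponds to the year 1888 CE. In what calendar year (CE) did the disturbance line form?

There are 134 growth lines younger than the disturbance line.
Removing the 4 false growth lines leaves 134 − 4 = 130 true growth lines beyond the disturbance line.
Counting back 130 years from 1888 CE places the disturbance line in 1888 − 130 = 1758 CE.

1758 CE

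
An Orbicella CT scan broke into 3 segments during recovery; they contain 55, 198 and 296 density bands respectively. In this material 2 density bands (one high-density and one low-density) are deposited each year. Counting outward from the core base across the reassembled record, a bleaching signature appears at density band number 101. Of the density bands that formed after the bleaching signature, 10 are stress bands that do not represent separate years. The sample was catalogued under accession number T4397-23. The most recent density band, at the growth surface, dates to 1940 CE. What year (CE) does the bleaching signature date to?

1721 CE

Total density bands = 55 + 198 + 296 = 549.
549 − 101 = 448 density bands lie beyond the bleaching signature toward the growth surface.
Removing the 10 false density bands leaves 448 − 10 = 438 true density bands beyond the bleaching signature.
438 density bands at 2 per year is 438 / 2 = 219 years.
Counting back 219 years from 1940 CE places the bleaching signature in 1940 − 219 = 1721 CE.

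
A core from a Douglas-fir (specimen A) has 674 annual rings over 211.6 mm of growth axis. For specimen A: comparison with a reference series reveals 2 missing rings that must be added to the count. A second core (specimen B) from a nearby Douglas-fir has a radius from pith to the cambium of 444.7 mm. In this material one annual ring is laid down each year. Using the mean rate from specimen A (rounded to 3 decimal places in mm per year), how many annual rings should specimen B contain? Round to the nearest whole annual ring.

1421 annual rings

Specimen A: true annual ring count = 674 + 2 = 676.
A: Mean rate = 211.6 mm / 676 years ≈ 0.313 mm per year.
B spans 444.7 / 0.313 = 1420.77 years ≈ 1421 annual rings.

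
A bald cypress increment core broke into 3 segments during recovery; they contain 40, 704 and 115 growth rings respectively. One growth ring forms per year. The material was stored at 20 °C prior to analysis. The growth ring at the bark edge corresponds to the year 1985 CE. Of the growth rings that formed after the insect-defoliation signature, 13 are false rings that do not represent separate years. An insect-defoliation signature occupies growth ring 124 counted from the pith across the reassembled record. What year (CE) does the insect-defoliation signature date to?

Total growth rings = 40 + 704 + 115 = 859.
859 − 124 = 735 growth rings lie beyond the insect-defoliation signature toward the bark edge.
Removing the 13 false growth rings leaves 735 − 13 = 722 true growth rings beyond the insect-defoliation signature.
The growth ring at the bark edge is 1985 CE, so the insect-defoliation signature dates to 1985 − 722 = 1263 CE.

1263 CE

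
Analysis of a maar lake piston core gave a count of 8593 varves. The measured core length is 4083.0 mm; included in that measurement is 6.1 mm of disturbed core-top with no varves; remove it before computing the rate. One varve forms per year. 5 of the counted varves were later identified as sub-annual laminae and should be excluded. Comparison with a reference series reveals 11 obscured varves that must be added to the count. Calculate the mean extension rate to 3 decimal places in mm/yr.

After corrections the count is 8593 − 5 + 11 = 8599 varves.
The growth record spans 4083.0 − 6.1 = 4076.9 mm.
4076.9 mm over 8599 years gives 4076.9 / 8599 ≈ 0.474 mm/yr.

0.474 mm/yr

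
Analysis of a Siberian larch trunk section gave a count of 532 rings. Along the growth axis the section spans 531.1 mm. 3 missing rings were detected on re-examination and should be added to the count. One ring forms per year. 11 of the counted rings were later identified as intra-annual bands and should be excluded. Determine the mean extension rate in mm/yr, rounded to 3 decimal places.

1.014 mm/yr

Correcting the raw count gives 532 − 11 + 3 = 524 true rings.
531.1 mm over 524 years gives 531.1 / 524 ≈ 1.014 mm/yr.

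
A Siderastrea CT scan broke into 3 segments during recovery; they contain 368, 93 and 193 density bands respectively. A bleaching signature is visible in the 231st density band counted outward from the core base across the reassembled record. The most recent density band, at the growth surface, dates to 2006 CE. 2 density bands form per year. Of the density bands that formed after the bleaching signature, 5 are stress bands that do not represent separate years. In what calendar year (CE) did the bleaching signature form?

1797 CE

Total density bands = 368 + 93 + 193 = 654.
Between density band 231 and the growth surface there are 654 − 231 = 423 density bands.
Removing the 5 false density bands leaves 423 − 5 = 418 true density bands beyond the bleaching signature.
418 density bands at 2 per year is 418 / 2 = 209 years.
2006 − 209 = 1797 CE.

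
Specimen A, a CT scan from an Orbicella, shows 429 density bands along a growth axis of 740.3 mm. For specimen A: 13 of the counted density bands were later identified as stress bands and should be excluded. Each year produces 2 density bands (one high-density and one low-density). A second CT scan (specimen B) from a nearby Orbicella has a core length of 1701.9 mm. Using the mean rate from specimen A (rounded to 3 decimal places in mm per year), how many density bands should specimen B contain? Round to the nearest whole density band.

956 density bands

Specimen A: true density band count = 429 − 13 = 416.
Specimen A: 416 density bands at 2 per year is 416 / 2 = 208 years.
A: Extension rate ≈ 740.3 / 208 = 3.559 mm/year.
B spans 1701.9 / 3.559 = 478.20 years; at 2 density bands per year that is 478.20 × 2 ≈ 956 density bands.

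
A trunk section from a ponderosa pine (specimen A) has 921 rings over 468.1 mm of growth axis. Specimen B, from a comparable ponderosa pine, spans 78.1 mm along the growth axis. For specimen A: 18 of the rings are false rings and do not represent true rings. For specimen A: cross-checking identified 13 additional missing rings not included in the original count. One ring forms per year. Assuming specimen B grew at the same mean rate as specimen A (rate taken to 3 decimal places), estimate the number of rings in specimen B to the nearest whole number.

153 rings

Specimen A: true ring count = 921 − 18 + 13 = 916.
A: Extension rate ≈ 468.1 / 916 = 0.511 mm per year.
B spans 78.1 / 0.511 = 152.84 years ≈ 153 rings.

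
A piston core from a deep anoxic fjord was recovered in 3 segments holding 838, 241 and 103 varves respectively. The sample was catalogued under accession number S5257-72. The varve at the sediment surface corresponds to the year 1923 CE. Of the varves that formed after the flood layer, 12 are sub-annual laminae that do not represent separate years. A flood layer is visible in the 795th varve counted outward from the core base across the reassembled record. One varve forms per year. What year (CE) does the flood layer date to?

Total varves = 838 + 241 + 103 = 1182.
Between varve 795 and the sediment surface there are 1182 − 795 = 387 varves.
Excluding 12 false varves: 387 − 12 = 375.
1923 − 375 = 1548 CE.

1548 CE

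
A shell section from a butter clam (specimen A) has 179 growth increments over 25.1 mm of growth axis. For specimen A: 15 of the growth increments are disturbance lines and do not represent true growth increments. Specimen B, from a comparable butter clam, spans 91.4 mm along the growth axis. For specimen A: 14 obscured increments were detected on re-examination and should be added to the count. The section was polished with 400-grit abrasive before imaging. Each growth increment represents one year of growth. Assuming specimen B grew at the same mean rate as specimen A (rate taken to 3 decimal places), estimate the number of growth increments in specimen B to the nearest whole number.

Specimen A: true growth increment count = 179 − 15 + 14 = 178.
A: Extension rate ≈ 25.1 / 178 = 0.141 mm per year.
For B, 91.4 / 0.141 = 648.23 years ≈ 648 growth increments.

648 growth increments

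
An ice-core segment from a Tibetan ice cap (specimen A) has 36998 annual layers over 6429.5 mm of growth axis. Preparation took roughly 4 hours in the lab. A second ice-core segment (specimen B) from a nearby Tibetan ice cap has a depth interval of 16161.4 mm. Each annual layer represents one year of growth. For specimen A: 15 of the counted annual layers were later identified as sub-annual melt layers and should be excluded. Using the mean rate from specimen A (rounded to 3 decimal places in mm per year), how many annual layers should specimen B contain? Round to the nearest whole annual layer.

Specimen A: true annual layer count = 36998 − 15 = 36983.
A: Extension rate ≈ 6429.5 / 36983 = 0.174 mm per year.
For B, 16161.4 / 0.174 = 92881.61 years ≈ 92882 annual layers.

92882 annual layers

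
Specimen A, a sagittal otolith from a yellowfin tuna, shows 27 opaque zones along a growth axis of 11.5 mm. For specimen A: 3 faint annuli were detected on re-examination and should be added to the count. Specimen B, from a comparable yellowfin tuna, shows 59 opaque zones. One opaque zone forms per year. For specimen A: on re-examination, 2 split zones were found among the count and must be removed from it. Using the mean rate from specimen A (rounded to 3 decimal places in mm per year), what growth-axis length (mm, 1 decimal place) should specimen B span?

Specimen A: after corrections the count is 27 − 2 + 3 = 28 opaque zones.
A: Extension rate ≈ 11.5 / 28 = 0.411 mm/year.
Length of B = 0.411 × 59 = 24.2 mm.

24.2 mm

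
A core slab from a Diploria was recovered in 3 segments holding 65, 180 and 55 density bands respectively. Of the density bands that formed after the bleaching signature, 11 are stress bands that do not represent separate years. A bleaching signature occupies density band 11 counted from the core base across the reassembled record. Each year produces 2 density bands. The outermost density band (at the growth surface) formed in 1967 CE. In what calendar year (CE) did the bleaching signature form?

Total density bands = 65 + 180 + 55 = 300.
Between density band 11 and the growth surface there are 300 − 11 = 289 density bands.
Excluding 11 false density bands: 289 − 11 = 278.
With 2 density bands per year, 278 / 2 = 139 years.
1967 − 139 = 1828 CE.

1828 CE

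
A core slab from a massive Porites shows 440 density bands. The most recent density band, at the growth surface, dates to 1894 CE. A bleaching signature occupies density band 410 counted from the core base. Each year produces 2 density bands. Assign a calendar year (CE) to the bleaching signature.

Between density band 410 and the growth surface there are 440 − 410 = 30 density bands.
30 density bands at 2 per year is 30 / 2 = 15 years.
The density band at the growth surface is 1894 CE, so the bleaching signature dates to 1894 − 15 = 1879 CE.

1879 CE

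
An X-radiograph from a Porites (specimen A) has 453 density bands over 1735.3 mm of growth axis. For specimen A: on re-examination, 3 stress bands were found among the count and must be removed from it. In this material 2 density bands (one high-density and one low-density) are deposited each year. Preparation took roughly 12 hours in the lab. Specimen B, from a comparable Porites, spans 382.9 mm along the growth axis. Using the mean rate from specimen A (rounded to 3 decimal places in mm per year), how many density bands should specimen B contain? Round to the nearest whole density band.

Specimen A: true density band count = 453 − 3 = 450.
Specimen A: with 2 density bands per year, 450 / 2 = 225 years.
A: Extension rate ≈ 1735.3 / 225 = 7.712 mm/yr.
B spans 382.9 / 7.712 = 49.65 years; at 2 density bands per year that is 49.65 × 2 ≈ 99 density bands.

99 density bands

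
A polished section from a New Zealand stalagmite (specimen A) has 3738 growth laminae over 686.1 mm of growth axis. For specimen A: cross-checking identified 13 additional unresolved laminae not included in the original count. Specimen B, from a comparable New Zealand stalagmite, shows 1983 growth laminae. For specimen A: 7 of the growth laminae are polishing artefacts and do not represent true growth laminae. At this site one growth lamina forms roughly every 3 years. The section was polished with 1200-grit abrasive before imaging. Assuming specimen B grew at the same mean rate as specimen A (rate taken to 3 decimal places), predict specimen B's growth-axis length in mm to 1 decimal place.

Specimen A: correcting the raw count gives 3738 − 7 + 13 = 3744 true growth laminae.
Specimen A: at 3 years per growth lamina, 3744 × 3 = 11232 years.
A: 686.1 mm over 11232 years gives 686.1 / 11232 ≈ 0.061 mm per year.
Specimen B: 1983 growth laminae at 3 years each span 1983 × 3 = 5949 years. For B, 0.061 mm/year × 5949 years = 362.9 mm.

362.9 mm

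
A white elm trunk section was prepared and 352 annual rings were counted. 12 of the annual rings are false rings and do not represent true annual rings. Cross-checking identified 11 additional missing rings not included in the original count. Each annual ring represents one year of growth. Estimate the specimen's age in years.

Adjusted count: 352 − 12 + 11 = 351 annual rings.
With a one-to-one annual ring periodicity this is 351 years.

351 years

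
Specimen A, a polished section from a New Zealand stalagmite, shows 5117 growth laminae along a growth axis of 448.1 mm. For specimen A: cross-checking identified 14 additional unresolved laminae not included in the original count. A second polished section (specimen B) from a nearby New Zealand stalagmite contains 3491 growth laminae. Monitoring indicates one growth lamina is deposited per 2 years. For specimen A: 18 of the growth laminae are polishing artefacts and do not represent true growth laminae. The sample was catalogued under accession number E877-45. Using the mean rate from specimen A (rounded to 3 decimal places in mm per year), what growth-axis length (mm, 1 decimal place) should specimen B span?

307.2 mm

Specimen A: after corrections the count is 5117 − 18 + 14 = 5113 growth laminae.
Specimen A: 5113 growth laminae at 2 years each span 5113 × 2 = 10226 years.
A: 448.1 mm over 10226 years gives 448.1 / 10226 ≈ 0.044 mm/yr.
Specimen B: 3491 growth laminae at 2 years each span 3491 × 2 = 6982 years. Length of B = 0.044 × 6982 = 307.2 mm.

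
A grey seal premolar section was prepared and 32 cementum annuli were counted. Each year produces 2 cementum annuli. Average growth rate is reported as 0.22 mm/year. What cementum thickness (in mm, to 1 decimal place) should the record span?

3.5 mm

With 2 cementum annuli per year, 32 / 2 = 16 years.
Length ≈ 0.22 × 16 = 3.5 mm.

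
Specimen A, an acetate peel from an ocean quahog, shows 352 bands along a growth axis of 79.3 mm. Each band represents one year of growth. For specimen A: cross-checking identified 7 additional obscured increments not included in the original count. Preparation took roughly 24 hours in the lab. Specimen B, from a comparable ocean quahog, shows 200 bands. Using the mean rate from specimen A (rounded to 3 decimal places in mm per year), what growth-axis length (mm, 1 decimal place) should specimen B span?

Specimen A: true band count = 352 + 7 = 359.
A: Extension rate ≈ 79.3 / 359 = 0.221 mm/year.
B's length ≈ 0.221 × 200 = 44.2 mm.

44.2 mm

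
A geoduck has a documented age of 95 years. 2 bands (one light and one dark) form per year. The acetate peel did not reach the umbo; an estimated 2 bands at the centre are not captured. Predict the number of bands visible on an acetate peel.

188 bands

95 years at 2 bands per year gives 95 × 2 = 190 bands.
190 − 2 missed = 188 bands expected in the prepared section.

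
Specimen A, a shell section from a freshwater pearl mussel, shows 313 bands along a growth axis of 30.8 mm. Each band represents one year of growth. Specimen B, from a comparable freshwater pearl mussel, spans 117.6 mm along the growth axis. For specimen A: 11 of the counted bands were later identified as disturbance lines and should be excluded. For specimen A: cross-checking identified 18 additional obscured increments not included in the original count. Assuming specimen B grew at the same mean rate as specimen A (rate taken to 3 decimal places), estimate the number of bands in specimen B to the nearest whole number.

1225 bands

Specimen A: true band count = 313 − 11 + 18 = 320.
A: 30.8 mm over 320 years gives 30.8 / 320 ≈ 0.096 mm per year.
For B, 117.6 / 0.096 = 1225.00 years ≈ 1225 bands.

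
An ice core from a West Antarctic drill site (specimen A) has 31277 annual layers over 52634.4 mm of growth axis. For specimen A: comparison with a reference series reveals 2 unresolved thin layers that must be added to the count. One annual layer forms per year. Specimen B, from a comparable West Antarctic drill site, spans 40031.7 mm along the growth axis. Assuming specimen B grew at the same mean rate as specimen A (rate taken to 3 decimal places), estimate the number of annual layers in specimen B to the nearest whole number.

23786 annual layers

Specimen A: after corrections the count is 31277 + 2 = 31279 annual layers.
A: Extension rate ≈ 52634.4 / 31279 = 1.683 mm per year.
Specimen B: 40031.7 mm / 1.683 mm per year = 23785.92 years ≈ 23786 annual layers.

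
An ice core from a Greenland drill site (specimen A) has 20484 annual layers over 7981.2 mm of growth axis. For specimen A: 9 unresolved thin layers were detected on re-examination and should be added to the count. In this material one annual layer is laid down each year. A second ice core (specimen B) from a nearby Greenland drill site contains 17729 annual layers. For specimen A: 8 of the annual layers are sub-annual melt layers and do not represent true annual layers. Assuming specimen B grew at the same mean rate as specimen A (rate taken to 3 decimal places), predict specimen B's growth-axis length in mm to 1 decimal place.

6914.3 mm

Specimen A: adjusted count: 20484 − 8 + 9 = 20485 annual layers.
A: 7981.2 mm over 20485 years gives 7981.2 / 20485 ≈ 0.390 mm/yr.
B's length ≈ 0.390 × 17729 = 6914.3 mm.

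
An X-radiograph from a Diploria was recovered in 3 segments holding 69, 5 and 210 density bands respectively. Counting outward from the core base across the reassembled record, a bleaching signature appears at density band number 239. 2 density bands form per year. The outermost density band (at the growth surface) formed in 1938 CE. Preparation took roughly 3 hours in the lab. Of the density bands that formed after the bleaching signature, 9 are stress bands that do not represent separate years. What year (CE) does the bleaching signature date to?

1920 CE

Total density bands = 69 + 5 + 210 = 284.
Between density band 239 and the growth surface there are 284 − 239 = 45 density bands.
Removing the 9 false density bands leaves 45 − 9 = 36 true density bands beyond the bleaching signature.
36 density bands at 2 per year is 36 / 2 = 18 years.
Counting back 18 years from 1938 CE places the bleaching signature in 1938 − 18 = 1920 CE.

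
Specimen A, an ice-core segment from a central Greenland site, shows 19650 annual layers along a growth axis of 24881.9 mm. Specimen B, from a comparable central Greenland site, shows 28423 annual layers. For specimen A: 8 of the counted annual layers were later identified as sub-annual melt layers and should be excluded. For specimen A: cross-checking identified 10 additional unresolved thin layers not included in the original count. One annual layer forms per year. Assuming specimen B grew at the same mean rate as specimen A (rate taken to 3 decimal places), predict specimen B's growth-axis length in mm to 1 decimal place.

Specimen A: correcting the raw count gives 19650 − 8 + 10 = 19652 true annual layers.
A: Extension rate ≈ 24881.9 / 19652 = 1.266 mm/year.
For B, 1.266 mm/year × 28423 years = 35983.5 mm.

35983.5 mm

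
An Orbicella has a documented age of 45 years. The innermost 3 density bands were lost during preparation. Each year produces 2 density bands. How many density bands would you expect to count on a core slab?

With 2 density bands per year, 45 years would produce 45 × 2 = 90 density bands.
90 − 3 missed = 87 density bands expected in the prepared section.

87 density bands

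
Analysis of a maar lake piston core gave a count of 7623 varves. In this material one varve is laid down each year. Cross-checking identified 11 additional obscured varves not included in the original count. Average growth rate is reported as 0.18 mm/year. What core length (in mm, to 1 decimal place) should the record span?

1374.1 mm

Correcting the raw count gives 7623 + 11 = 7634 true varves.
7634 years at 0.18 mm/year gives 0.18 × 7634 = 1374.1 mm.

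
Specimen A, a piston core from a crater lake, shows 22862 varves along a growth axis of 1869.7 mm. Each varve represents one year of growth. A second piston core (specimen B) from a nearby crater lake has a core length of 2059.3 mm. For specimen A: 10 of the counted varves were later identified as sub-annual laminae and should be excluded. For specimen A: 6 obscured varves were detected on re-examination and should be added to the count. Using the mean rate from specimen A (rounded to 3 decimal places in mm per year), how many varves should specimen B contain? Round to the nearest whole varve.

Specimen A: true varve count = 22862 − 10 + 6 = 22858.
A: Mean rate = 1869.7 mm / 22858 years ≈ 0.082 mm per year.
B spans 2059.3 / 0.082 = 25113.41 years ≈ 25113 varves.

25113 varves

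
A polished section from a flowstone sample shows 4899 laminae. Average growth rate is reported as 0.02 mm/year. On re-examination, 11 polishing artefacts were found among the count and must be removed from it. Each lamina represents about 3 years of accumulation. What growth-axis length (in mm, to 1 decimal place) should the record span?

293.3 mm

True lamina count = 4899 − 11 = 4888.
At 3 years per lamina, 4888 × 3 = 14664 years.
14664 years at 0.02 mm/year gives 0.02 × 14664 = 293.3 mm.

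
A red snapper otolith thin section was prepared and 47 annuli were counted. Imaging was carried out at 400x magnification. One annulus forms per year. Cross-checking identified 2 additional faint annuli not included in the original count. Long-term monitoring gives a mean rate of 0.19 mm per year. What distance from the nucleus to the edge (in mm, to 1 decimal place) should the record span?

Adjusted count: 47 + 2 = 49 annuli.
Length ≈ 0.19 × 49 = 9.3 mm.

9.3 mm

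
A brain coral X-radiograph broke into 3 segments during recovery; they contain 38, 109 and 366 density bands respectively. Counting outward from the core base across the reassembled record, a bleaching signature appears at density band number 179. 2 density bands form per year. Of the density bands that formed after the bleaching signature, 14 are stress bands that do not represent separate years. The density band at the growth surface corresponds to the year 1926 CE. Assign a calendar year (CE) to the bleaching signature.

Total density bands = 38 + 109 + 366 = 513.
Between density band 179 and the growth surface there are 513 − 179 = 334 density bands.
Removing the 14 false density bands leaves 334 − 14 = 320 true density bands beyond the bleaching signature.
With 2 density bands per year, 320 / 2 = 160 years.
Counting back 160 years from 1926 CE places the bleaching signature in 1926 − 160 = 1766 CE.

1766 CE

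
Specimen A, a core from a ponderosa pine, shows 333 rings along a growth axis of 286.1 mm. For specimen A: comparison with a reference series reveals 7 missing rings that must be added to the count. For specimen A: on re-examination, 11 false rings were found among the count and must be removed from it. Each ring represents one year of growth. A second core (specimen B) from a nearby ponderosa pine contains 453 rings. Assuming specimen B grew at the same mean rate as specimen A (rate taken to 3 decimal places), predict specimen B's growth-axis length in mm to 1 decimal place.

394.1 mm

Specimen A: correcting the raw count gives 333 − 11 + 7 = 329 true rings.
A: Mean rate = 286.1 mm / 329 years ≈ 0.870 mm per year.
For B, 0.870 mm/year × 453 years = 394.1 mm.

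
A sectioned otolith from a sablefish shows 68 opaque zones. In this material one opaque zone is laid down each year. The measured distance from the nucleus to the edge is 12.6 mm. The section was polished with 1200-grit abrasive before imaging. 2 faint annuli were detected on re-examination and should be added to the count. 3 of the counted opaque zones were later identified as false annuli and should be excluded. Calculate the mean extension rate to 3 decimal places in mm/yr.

Correcting the raw count gives 68 − 3 + 2 = 67 true opaque zones.
12.6 mm over 67 years gives 12.6 / 67 ≈ 0.188 mm/yr.

0.188 mm/yr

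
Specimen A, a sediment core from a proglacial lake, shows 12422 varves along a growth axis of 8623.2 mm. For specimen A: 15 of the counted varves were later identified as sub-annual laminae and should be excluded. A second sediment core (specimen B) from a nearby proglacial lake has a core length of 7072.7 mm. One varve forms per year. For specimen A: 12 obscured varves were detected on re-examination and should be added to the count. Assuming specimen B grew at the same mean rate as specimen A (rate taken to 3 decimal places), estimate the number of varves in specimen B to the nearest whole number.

10191 varves

Specimen A: true varve count = 12422 − 15 + 12 = 12419.
A: Mean rate = 8623.2 mm / 12419 years ≈ 0.694 mm/yr.
B spans 7072.7 / 0.694 = 10191.21 years ≈ 10191 varves.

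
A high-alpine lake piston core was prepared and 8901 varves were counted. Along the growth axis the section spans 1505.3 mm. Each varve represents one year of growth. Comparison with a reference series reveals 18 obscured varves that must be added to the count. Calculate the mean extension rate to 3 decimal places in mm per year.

True varve count = 8901 + 18 = 8919.
1505.3 mm over 8919 years gives 1505.3 / 8919 ≈ 0.169 mm per year.

0.169 mm per year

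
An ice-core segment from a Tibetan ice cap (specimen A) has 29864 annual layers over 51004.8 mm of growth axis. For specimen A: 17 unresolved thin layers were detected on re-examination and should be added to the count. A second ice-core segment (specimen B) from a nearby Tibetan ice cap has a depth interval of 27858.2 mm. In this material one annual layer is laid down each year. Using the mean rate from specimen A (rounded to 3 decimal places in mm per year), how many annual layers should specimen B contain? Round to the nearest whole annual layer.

Specimen A: after corrections the count is 29864 + 17 = 29881 annual layers.
A: Extension rate ≈ 51004.8 / 29881 = 1.707 mm per year.
Specimen B: 27858.2 mm / 1.707 mm per year = 16319.98 years ≈ 16320 annual layers.

16320 annual layers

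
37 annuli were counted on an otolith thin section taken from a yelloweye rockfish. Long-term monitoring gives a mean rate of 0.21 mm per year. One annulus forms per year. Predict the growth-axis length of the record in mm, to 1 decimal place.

The record spans 37 years at 0.21 mm per year.
Predicted length = 0.21 mm/year × 37 years = 7.8 mm.

7.8 mm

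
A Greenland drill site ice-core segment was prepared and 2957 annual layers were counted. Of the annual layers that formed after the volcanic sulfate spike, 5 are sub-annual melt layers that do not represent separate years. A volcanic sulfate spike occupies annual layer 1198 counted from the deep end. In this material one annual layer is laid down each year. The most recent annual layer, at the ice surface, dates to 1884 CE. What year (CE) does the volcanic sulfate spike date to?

The volcanic sulfate spike sits at annual layer 1198 from the deep end, so 2957 − 1198 = 1759 annual layers formed after it.
Removing the 5 false annual layers leaves 1759 − 5 = 1754 true annual layers beyond the volcanic sulfate spike.
The annual layer at the ice surface is 1884 CE, so the volcanic sulfate spike dates to 1884 − 1754 = 130 CE.

130 CE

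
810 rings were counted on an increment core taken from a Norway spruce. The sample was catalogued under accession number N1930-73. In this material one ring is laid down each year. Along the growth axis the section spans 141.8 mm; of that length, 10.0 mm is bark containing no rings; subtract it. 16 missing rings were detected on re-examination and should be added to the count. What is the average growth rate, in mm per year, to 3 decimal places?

0.160 mm per year

After corrections the count is 810 + 16 = 826 rings.
Net length = 141.8 − 10.0 = 131.8 mm.
Mean rate = 131.8 mm / 826 years ≈ 0.160 mm per year.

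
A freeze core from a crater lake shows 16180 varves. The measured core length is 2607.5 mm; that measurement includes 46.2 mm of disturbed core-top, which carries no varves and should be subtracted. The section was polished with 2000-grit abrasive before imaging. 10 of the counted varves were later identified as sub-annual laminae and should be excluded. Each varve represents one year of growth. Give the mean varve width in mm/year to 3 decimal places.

After corrections the count is 16180 − 10 = 16170 varves.
Removing the 46.2 mm offcut leaves 2607.5 − 46.2 = 2561.3 mm.
2561.3 mm over 16170 years gives 2561.3 / 16170 ≈ 0.158 mm/year.

0.158 mm/year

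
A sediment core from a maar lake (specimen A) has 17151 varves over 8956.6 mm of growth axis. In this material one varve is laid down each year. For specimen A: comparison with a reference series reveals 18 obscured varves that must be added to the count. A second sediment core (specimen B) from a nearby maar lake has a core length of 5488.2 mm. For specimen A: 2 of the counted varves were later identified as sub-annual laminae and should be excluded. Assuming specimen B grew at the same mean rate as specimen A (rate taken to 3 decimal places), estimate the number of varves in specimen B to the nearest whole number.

10514 varves

Specimen A: after corrections the count is 17151 − 2 + 18 = 17167 varves.
A: Extension rate ≈ 8956.6 / 17167 = 0.522 mm/yr.
Specimen B: 5488.2 mm / 0.522 mm per year = 10513.79 years ≈ 10514 varves.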